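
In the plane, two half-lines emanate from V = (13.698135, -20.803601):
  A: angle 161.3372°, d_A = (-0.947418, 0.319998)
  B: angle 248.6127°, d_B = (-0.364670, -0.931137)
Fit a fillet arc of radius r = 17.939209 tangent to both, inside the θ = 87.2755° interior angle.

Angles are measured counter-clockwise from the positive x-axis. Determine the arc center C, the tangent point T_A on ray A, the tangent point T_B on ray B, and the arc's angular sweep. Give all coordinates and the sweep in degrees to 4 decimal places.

center=(-9.8663,-31.7794) T_A=(-4.1258,-14.7834) T_B=(6.8375,-38.3213) sweep=92.7245

bisector direction at 204.9749° = (-0.906492,-0.422222)
center distance |VC| = r/sin(θ/2) = 17.939209/sin(43.6377°) = 25.995217
C = V + |VC|·bis = (-9.8663,-31.7794)
T_A = V + ((C−V)·d_A)·d_A = V + 18.8132·d_A = (-4.1258,-14.7834)
T_B = V + ((C−V)·d_B)·d_B = V + 18.8132·d_B = (6.8375,-38.3213)
sweep = 180° − θ = 92.7245°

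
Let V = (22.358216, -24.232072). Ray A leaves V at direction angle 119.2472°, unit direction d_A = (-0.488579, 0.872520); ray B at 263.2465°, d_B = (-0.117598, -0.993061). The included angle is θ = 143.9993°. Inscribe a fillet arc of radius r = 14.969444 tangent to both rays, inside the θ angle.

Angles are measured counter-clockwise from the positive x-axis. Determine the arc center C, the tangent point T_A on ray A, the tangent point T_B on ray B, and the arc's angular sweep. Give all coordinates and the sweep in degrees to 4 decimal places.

center=(6.9206,-27.3019) T_A=(19.9818,-19.9882) T_B=(21.7862,-29.0623) sweep=36.0007

bisector direction at 191.2469° = (-0.980796,-0.195036)
center distance |VC| = r/sin(θ/2) = 14.969444/sin(71.9997°) = 15.739836
C = V + |VC|·bis = (6.9206,-27.3019)
T_A = V + ((C−V)·d_A)·d_A = V + 4.8640·d_A = (19.9818,-19.9882)
T_B = V + ((C−V)·d_B)·d_B = V + 4.8640·d_B = (21.7862,-29.0623)
sweep = 180° − θ = 36.0007°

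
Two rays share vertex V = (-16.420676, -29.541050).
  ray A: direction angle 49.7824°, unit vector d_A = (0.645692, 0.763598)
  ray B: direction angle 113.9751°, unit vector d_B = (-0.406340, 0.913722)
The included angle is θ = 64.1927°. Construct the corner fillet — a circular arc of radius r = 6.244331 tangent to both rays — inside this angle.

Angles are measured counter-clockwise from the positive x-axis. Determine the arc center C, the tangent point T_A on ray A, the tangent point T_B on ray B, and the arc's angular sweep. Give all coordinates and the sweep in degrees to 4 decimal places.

bisector direction at 81.8788° = (0.141268,0.989971)
center distance |VC| = r/sin(θ/2) = 6.244331/sin(32.0964°) = 11.751942
C = V + |VC|·bis = (-14.7605,-17.9070)
T_A = V + ((C−V)·d_A)·d_A = V + 9.9557·d_A = (-9.9923,-21.9389)
T_B = V + ((C−V)·d_B)·d_B = V + 9.9557·d_B = (-20.4661,-20.4443)
sweep = 180° − θ = 115.8073°

center=(-14.7605,-17.9070) T_A=(-9.9923,-21.9389) T_B=(-20.4661,-20.4443) sweep=115.8073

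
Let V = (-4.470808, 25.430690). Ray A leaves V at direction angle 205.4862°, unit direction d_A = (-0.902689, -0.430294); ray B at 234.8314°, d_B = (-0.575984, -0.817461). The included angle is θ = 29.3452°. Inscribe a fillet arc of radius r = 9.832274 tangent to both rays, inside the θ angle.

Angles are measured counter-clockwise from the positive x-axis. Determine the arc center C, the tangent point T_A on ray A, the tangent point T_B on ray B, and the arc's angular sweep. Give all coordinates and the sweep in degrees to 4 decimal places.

bisector direction at 220.1588° = (-0.764260,-0.644908)
center distance |VC| = r/sin(θ/2) = 9.832274/sin(14.6726°) = 38.817428
C = V + |VC|·bis = (-34.1374,0.3970)
T_A = V + ((C−V)·d_A)·d_A = V + 37.5516·d_A = (-38.3682,9.2725)
T_B = V + ((C−V)·d_B)·d_B = V + 37.5516·d_B = (-26.0999,-5.2662)
sweep = 180° − θ = 150.6548°

center=(-34.1374,0.3970) T_A=(-38.3682,9.2725) T_B=(-26.0999,-5.2662) sweep=150.6548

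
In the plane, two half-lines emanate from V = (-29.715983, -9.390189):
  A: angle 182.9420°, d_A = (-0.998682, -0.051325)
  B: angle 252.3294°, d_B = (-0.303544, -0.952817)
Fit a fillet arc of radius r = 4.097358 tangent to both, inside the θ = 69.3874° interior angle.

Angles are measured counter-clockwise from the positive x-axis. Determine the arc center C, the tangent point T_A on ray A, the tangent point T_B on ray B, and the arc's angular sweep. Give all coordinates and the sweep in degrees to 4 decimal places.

bisector direction at 217.6357° = (-0.791909,-0.610639)
center distance |VC| = r/sin(θ/2) = 4.097358/sin(34.6937°) = 7.198588
C = V + |VC|·bis = (-35.4166,-13.7859)
T_A = V + ((C−V)·d_A)·d_A = V + 5.9187·d_A = (-35.6269,-9.6940)
T_B = V + ((C−V)·d_B)·d_B = V + 5.9187·d_B = (-31.5126,-15.0297)
sweep = 180° − θ = 110.6126°

center=(-35.4166,-13.7859) T_A=(-35.6269,-9.6940) T_B=(-31.5126,-15.0297) sweep=110.6126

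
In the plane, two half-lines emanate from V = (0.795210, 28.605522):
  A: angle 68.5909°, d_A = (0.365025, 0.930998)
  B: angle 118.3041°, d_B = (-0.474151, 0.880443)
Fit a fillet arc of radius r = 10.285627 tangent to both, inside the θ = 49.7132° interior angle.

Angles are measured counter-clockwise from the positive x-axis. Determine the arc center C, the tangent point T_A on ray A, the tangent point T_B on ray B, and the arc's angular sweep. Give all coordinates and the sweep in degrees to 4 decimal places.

center=(-0.6762,53.0305) T_A=(8.8997,49.2760) T_B=(-9.7321,48.1536) sweep=130.2868

bisector direction at 93.4475° = (-0.060134,0.998190)
center distance |VC| = r/sin(θ/2) = 10.285627/sin(24.8566°) = 24.469277
C = V + |VC|·bis = (-0.6762,53.0305)
T_A = V + ((C−V)·d_A)·d_A = V + 22.2025·d_A = (8.8997,49.2760)
T_B = V + ((C−V)·d_B)·d_B = V + 22.2025·d_B = (-9.7321,48.1536)
sweep = 180° − θ = 130.2868°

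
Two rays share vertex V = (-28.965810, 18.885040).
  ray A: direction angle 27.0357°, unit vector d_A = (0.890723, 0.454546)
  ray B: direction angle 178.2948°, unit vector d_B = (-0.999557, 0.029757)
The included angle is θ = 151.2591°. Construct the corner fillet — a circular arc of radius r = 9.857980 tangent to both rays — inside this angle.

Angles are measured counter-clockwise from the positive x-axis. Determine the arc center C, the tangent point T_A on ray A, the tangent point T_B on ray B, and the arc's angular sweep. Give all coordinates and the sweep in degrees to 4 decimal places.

bisector direction at 102.6653° = (-0.219255,0.975668)
center distance |VC| = r/sin(θ/2) = 9.857980/sin(75.6295°) = 10.176386
C = V + |VC|·bis = (-31.1970,28.8138)
T_A = V + ((C−V)·d_A)·d_A = V + 2.5257·d_A = (-26.7161,20.0331)
T_B = V + ((C−V)·d_B)·d_B = V + 2.5257·d_B = (-31.4904,18.9602)
sweep = 180° − θ = 28.7409°

center=(-31.1970,28.8138) T_A=(-26.7161,20.0331) T_B=(-31.4904,18.9602) sweep=28.7409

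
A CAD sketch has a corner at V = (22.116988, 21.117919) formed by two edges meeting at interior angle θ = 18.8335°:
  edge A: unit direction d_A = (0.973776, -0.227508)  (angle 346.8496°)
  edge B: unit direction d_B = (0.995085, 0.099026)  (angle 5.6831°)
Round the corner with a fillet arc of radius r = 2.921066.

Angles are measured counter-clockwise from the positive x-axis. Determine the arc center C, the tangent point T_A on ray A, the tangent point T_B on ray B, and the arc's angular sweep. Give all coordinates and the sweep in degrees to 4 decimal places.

bisector direction at 356.2663° = (0.997878,-0.065118)
center distance |VC| = r/sin(θ/2) = 2.921066/sin(9.4168°) = 17.853358
C = V + |VC|·bis = (39.9325,19.9553)
T_A = V + ((C−V)·d_A)·d_A = V + 17.6128·d_A = (39.2679,17.1109)
T_B = V + ((C−V)·d_B)·d_B = V + 17.6128·d_B = (39.6432,22.8620)
sweep = 180° − θ = 161.1665°

center=(39.9325,19.9553) T_A=(39.2679,17.1109) T_B=(39.6432,22.8620) sweep=161.1665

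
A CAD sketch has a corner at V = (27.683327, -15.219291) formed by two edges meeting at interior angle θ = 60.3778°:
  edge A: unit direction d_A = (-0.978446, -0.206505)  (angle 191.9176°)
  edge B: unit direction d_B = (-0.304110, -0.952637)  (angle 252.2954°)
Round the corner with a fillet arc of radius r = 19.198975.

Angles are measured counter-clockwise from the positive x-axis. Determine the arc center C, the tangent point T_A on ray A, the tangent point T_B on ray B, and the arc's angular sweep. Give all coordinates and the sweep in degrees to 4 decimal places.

bisector direction at 222.1065° = (-0.741900,-0.670511)
center distance |VC| = r/sin(θ/2) = 19.198975/sin(30.1889°) = 38.180132
C = V + |VC|·bis = (-0.6425,-40.8195)
T_A = V + ((C−V)·d_A)·d_A = V + 33.0018·d_A = (-4.6072,-22.0343)
T_B = V + ((C−V)·d_B)·d_B = V + 33.0018·d_B = (17.6472,-46.6581)
sweep = 180° − θ = 119.6222°

center=(-0.6425,-40.8195) T_A=(-4.6072,-22.0343) T_B=(17.6472,-46.6581) sweep=119.6222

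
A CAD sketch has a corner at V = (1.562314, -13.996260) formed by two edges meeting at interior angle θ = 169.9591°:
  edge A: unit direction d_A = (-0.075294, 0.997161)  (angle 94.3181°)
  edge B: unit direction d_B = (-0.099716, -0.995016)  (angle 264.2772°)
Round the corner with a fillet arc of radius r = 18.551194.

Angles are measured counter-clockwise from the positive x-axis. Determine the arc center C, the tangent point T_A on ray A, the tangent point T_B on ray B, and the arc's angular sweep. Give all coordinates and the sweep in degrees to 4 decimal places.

bisector direction at 179.2977° = (-0.999925,0.012258)
center distance |VC| = r/sin(θ/2) = 18.551194/sin(84.9796°) = 18.622639
C = V + |VC|·bis = (-17.0589,-13.7680)
T_A = V + ((C−V)·d_A)·d_A = V + 1.6297·d_A = (1.4396,-12.3712)
T_B = V + ((C−V)·d_B)·d_B = V + 1.6297·d_B = (1.3998,-15.6178)
sweep = 180° − θ = 10.0409°

center=(-17.0589,-13.7680) T_A=(1.4396,-12.3712) T_B=(1.3998,-15.6178) sweep=10.0409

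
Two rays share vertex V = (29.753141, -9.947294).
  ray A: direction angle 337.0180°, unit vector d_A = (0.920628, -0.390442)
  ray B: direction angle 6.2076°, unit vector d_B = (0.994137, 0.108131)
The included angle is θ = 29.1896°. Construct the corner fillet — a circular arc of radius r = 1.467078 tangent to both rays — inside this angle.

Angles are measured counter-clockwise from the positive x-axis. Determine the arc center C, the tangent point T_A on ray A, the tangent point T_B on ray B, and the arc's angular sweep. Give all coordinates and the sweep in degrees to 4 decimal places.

center=(35.5130,-10.7965) T_A=(34.9402,-12.1472) T_B=(35.3544,-9.3381) sweep=150.8104

bisector direction at 351.6128° = (0.989305,-0.145862)
center distance |VC| = r/sin(θ/2) = 1.467078/sin(14.5948°) = 5.822165
C = V + |VC|·bis = (35.5130,-10.7965)
T_A = V + ((C−V)·d_A)·d_A = V + 5.6343·d_A = (34.9402,-12.1472)
T_B = V + ((C−V)·d_B)·d_B = V + 5.6343·d_B = (35.3544,-9.3381)
sweep = 180° − θ = 150.8104°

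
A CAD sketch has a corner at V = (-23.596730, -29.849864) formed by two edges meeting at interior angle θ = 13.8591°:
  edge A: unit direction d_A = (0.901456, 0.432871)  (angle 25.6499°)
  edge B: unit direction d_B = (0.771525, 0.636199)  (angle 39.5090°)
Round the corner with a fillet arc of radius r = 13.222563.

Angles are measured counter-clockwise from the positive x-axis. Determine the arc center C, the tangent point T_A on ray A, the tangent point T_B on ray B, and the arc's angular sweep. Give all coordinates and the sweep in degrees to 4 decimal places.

bisector direction at 32.5794° = (0.842646,0.538469)
center distance |VC| = r/sin(θ/2) = 13.222563/sin(6.9295°) = 109.595449
C = V + |VC|·bis = (68.7534,29.1638)
T_A = V + ((C−V)·d_A)·d_A = V + 108.7949·d_A = (74.4771,17.2443)
T_B = V + ((C−V)·d_B)·d_B = V + 108.7949·d_B = (60.3412,39.3654)
sweep = 180° − θ = 166.1409°

center=(68.7534,29.1638) T_A=(74.4771,17.2443) T_B=(60.3412,39.3654) sweep=166.1409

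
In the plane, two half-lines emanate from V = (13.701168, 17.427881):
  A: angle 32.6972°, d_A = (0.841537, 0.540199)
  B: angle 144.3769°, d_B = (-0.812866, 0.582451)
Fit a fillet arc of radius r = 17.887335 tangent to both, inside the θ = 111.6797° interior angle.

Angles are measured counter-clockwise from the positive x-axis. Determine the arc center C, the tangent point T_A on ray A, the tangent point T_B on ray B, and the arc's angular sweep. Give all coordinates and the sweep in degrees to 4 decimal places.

bisector direction at 88.5371° = (0.025531,0.999674)
center distance |VC| = r/sin(θ/2) = 17.887335/sin(55.8398°) = 21.616864
C = V + |VC|·bis = (14.2531,39.0377)
T_A = V + ((C−V)·d_A)·d_A = V + 12.1380·d_A = (23.9158,23.9848)
T_B = V + ((C−V)·d_B)·d_B = V + 12.1380·d_B = (3.8346,24.4977)
sweep = 180° − θ = 68.3203°

center=(14.2531,39.0377) T_A=(23.9158,23.9848) T_B=(3.8346,24.4977) sweep=68.3203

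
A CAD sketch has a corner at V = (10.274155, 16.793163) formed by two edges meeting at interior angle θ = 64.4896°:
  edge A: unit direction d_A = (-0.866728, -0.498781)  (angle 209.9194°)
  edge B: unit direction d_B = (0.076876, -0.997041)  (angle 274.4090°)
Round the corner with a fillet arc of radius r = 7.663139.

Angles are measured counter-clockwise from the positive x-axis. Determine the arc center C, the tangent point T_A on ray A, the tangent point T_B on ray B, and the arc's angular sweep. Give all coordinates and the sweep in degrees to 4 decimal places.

center=(3.5676,4.0922) T_A=(-0.2547,10.7341) T_B=(11.2080,4.6813) sweep=115.5104

bisector direction at 242.1642° = (-0.466939,-0.884289)
center distance |VC| = r/sin(θ/2) = 7.663139/sin(32.2448°) = 14.362880
C = V + |VC|·bis = (3.5676,4.0922)
T_A = V + ((C−V)·d_A)·d_A = V + 12.1478·d_A = (-0.2547,10.7341)
T_B = V + ((C−V)·d_B)·d_B = V + 12.1478·d_B = (11.2080,4.6813)
sweep = 180° − θ = 115.5104°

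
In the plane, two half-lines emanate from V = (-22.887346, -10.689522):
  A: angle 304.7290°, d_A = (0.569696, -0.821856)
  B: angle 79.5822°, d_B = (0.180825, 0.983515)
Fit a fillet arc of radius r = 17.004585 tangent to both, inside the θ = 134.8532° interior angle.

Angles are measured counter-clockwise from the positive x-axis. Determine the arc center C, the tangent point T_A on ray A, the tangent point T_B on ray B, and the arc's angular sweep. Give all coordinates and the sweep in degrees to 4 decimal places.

center=(-4.8848,-6.8118) T_A=(-18.8601,-16.4993) T_B=(-21.6091,-3.7370) sweep=45.1468

bisector direction at 12.1556° = (0.977579,0.210567)
center distance |VC| = r/sin(θ/2) = 17.004585/sin(67.4266°) = 18.415417
C = V + |VC|·bis = (-4.8848,-6.8118)
T_A = V + ((C−V)·d_A)·d_A = V + 7.0691·d_A = (-18.8601,-16.4993)
T_B = V + ((C−V)·d_B)·d_B = V + 7.0691·d_B = (-21.6091,-3.7370)
sweep = 180° − θ = 45.1468°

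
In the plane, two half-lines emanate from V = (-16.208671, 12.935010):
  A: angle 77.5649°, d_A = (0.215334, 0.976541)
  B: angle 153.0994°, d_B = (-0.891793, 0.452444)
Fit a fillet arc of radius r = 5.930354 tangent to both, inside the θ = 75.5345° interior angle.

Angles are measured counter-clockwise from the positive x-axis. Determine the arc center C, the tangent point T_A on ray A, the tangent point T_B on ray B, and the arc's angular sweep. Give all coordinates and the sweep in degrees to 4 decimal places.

center=(-20.3517,21.6868) T_A=(-14.5604,20.4098) T_B=(-23.0348,16.3982) sweep=104.4655

bisector direction at 115.3321° = (-0.427865,0.903843)
center distance |VC| = r/sin(θ/2) = 5.930354/sin(37.7672°) = 9.682917
C = V + |VC|·bis = (-20.3517,21.6868)
T_A = V + ((C−V)·d_A)·d_A = V + 7.6544·d_A = (-14.5604,20.4098)
T_B = V + ((C−V)·d_B)·d_B = V + 7.6544·d_B = (-23.0348,16.3982)
sweep = 180° − θ = 104.4655°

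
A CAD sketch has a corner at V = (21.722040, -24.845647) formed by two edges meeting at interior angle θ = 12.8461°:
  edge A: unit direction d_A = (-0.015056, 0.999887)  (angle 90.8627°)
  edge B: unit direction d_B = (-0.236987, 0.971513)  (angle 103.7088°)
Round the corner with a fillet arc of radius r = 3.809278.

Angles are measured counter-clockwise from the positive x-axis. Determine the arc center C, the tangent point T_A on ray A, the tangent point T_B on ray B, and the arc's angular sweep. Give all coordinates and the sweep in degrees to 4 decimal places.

bisector direction at 97.2858° = (-0.126818,0.991926)
center distance |VC| = r/sin(θ/2) = 3.809278/sin(6.4230°) = 34.051325
C = V + |VC|·bis = (17.4037,8.9307)
T_A = V + ((C−V)·d_A)·d_A = V + 33.8376·d_A = (21.2126,8.9881)
T_B = V + ((C−V)·d_B)·d_B = V + 33.8376·d_B = (13.7030,8.0280)
sweep = 180° − θ = 167.1539°

center=(17.4037,8.9307) T_A=(21.2126,8.9881) T_B=(13.7030,8.0280) sweep=167.1539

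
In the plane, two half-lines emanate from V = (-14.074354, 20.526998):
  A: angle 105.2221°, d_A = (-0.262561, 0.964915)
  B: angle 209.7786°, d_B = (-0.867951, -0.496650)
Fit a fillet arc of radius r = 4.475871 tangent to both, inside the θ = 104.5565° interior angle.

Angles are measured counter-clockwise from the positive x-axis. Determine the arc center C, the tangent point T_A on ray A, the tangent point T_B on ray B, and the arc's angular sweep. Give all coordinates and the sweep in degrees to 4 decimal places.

center=(-19.3022,22.6924) T_A=(-14.9834,23.8676) T_B=(-17.0793,18.8076) sweep=75.4435

bisector direction at 157.5003° = (-0.923882,0.382678)
center distance |VC| = r/sin(θ/2) = 4.475871/sin(52.2782°) = 5.658559
C = V + |VC|·bis = (-19.3022,22.6924)
T_A = V + ((C−V)·d_A)·d_A = V + 3.4621·d_A = (-14.9834,23.8676)
T_B = V + ((C−V)·d_B)·d_B = V + 3.4621·d_B = (-17.0793,18.8076)
sweep = 180° − θ = 75.4435°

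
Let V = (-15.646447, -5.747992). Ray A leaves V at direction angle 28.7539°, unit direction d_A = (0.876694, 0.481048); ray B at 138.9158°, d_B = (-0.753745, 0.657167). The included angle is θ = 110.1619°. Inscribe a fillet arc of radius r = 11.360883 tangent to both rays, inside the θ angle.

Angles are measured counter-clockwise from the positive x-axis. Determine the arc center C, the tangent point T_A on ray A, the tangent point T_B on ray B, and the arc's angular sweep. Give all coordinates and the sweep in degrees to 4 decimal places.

center=(-14.1585,8.0273) T_A=(-8.6933,-1.9328) T_B=(-21.6245,-0.5359) sweep=69.8381

bisector direction at 83.8348° = (0.107395,0.994216)
center distance |VC| = r/sin(θ/2) = 11.360883/sin(55.0810°) = 13.855384
C = V + |VC|·bis = (-14.1585,8.0273)
T_A = V + ((C−V)·d_A)·d_A = V + 7.9311·d_A = (-8.6933,-1.9328)
T_B = V + ((C−V)·d_B)·d_B = V + 7.9311·d_B = (-21.6245,-0.5359)
sweep = 180° − θ = 69.8381°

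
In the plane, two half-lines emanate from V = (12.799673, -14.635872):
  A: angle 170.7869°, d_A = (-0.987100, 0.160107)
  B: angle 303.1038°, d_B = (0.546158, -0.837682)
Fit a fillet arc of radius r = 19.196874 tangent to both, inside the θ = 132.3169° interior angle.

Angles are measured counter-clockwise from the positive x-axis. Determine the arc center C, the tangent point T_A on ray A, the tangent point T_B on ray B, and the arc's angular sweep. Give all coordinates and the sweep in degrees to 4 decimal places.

center=(1.3521,-32.2268) T_A=(4.4256,-13.2776) T_B=(17.4330,-21.7423) sweep=47.6831

bisector direction at 236.9453° = (-0.545439,-0.838151)
center distance |VC| = r/sin(θ/2) = 19.196874/sin(66.1585°) = 20.987833
C = V + |VC|·bis = (1.3521,-32.2268)
T_A = V + ((C−V)·d_A)·d_A = V + 8.4835·d_A = (4.4256,-13.2776)
T_B = V + ((C−V)·d_B)·d_B = V + 8.4835·d_B = (17.4330,-21.7423)
sweep = 180° − θ = 47.6831°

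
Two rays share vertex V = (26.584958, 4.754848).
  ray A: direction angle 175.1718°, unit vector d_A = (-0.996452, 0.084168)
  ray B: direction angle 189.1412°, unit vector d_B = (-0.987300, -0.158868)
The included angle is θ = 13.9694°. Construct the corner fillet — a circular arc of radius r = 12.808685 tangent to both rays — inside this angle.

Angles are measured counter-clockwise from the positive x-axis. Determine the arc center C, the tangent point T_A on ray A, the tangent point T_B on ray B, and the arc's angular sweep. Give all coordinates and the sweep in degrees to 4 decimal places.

bisector direction at 182.1565° = (-0.999292,-0.037629)
center distance |VC| = r/sin(θ/2) = 12.808685/sin(6.9847°) = 105.330861
C = V + |VC|·bis = (-78.6713,0.7913)
T_A = V + ((C−V)·d_A)·d_A = V + 104.5492·d_A = (-77.5932,13.5546)
T_B = V + ((C−V)·d_B)·d_B = V + 104.5492·d_B = (-76.6364,-11.8547)
sweep = 180° − θ = 166.0306°

center=(-78.6713,0.7913) T_A=(-77.5932,13.5546) T_B=(-76.6364,-11.8547) sweep=166.0306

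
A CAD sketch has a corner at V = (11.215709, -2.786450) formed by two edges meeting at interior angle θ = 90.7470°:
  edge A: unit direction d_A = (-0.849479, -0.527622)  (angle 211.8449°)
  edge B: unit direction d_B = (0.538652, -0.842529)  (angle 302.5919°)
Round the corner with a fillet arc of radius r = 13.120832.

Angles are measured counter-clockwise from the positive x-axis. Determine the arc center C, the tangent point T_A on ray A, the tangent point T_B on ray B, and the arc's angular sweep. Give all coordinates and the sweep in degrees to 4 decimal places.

center=(7.1370,-20.7655) T_A=(0.2142,-9.6196) T_B=(18.1917,-13.6979) sweep=89.2530

bisector direction at 257.2184° = (-0.221235,-0.975220)
center distance |VC| = r/sin(θ/2) = 13.120832/sin(45.3735°) = 18.435871
C = V + |VC|·bis = (7.1370,-20.7655)
T_A = V + ((C−V)·d_A)·d_A = V + 12.9509·d_A = (0.2142,-9.6196)
T_B = V + ((C−V)·d_B)·d_B = V + 12.9509·d_B = (18.1917,-13.6979)
sweep = 180° − θ = 89.2530°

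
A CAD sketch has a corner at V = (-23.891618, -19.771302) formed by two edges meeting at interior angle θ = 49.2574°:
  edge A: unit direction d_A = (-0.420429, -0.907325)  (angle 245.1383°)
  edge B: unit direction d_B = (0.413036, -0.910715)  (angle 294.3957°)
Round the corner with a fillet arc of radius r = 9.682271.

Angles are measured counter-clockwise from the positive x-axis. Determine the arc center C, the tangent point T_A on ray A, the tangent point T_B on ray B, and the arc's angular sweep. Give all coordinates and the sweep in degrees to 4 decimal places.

center=(-23.9861,-43.0047) T_A=(-32.7711,-38.9340) T_B=(-15.1683,-39.0056) sweep=130.7426

bisector direction at 269.7670° = (-0.004067,-0.999992)
center distance |VC| = r/sin(θ/2) = 9.682271/sin(24.6287°) = 23.233574
C = V + |VC|·bis = (-23.9861,-43.0047)
T_A = V + ((C−V)·d_A)·d_A = V + 21.1200·d_A = (-32.7711,-38.9340)
T_B = V + ((C−V)·d_B)·d_B = V + 21.1200·d_B = (-15.1683,-39.0056)
sweep = 180° − θ = 130.7426°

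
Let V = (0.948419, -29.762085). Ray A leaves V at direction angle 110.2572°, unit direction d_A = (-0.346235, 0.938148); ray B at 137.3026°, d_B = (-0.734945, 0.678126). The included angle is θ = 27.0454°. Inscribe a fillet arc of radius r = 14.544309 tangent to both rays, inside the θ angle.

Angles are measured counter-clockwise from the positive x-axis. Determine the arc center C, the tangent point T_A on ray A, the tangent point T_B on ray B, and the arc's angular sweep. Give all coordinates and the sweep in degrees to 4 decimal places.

bisector direction at 123.7799° = (-0.556004,0.831180)
center distance |VC| = r/sin(θ/2) = 14.544309/sin(13.5227°) = 62.200198
C = V + |VC|·bis = (-33.6351,21.9374)
T_A = V + ((C−V)·d_A)·d_A = V + 60.4758·d_A = (-19.9904,26.9732)
T_B = V + ((C−V)·d_B)·d_B = V + 60.4758·d_B = (-43.4980,11.2482)
sweep = 180° − θ = 152.9546°

center=(-33.6351,21.9374) T_A=(-19.9904,26.9732) T_B=(-43.4980,11.2482) sweep=152.9546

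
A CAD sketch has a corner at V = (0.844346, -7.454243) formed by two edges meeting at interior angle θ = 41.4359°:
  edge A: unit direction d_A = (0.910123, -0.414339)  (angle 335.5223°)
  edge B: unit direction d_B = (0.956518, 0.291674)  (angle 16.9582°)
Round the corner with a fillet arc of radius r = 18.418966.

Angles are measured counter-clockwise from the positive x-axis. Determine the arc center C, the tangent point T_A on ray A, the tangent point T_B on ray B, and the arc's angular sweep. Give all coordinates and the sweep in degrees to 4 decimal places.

bisector direction at 356.2403° = (0.997848,-0.065573)
center distance |VC| = r/sin(θ/2) = 18.418966/sin(20.7179°) = 52.065116
C = V + |VC|·bis = (52.7974,-10.8683)
T_A = V + ((C−V)·d_A)·d_A = V + 48.6982·d_A = (45.1657,-27.6318)
T_B = V + ((C−V)·d_B)·d_B = V + 48.6982·d_B = (47.4251,6.7498)
sweep = 180° − θ = 138.5641°

center=(52.7974,-10.8683) T_A=(45.1657,-27.6318) T_B=(47.4251,6.7498) sweep=138.5641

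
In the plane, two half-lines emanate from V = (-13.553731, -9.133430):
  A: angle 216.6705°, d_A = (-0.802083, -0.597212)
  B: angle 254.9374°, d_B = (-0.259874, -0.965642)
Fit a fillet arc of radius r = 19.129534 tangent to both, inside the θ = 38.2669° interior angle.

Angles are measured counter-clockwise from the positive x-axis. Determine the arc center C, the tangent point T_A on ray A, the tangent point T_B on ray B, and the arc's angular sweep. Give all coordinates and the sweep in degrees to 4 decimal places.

bisector direction at 235.8039° = (-0.562026,-0.827119)
center distance |VC| = r/sin(θ/2) = 19.129534/sin(19.1334°) = 58.362761
C = V + |VC|·bis = (-46.3551,-57.4064)
T_A = V + ((C−V)·d_A)·d_A = V + 55.1387·d_A = (-57.7795,-42.0629)
T_B = V + ((C−V)·d_B)·d_B = V + 55.1387·d_B = (-27.8829,-62.3777)
sweep = 180° − θ = 141.7331°

center=(-46.3551,-57.4064) T_A=(-57.7795,-42.0629) T_B=(-27.8829,-62.3777) sweep=141.7331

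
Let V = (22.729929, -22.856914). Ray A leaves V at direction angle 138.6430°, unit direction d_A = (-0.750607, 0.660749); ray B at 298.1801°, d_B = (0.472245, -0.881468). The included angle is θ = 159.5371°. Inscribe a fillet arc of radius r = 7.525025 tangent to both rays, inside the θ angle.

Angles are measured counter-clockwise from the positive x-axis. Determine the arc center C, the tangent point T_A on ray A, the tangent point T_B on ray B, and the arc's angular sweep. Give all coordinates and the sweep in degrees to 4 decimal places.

center=(16.7383,-27.6078) T_A=(21.7104,-21.9595) T_B=(23.3713,-24.0541) sweep=20.4629

bisector direction at 218.4116° = (-0.783568,-0.621306)
center distance |VC| = r/sin(θ/2) = 7.525025/sin(79.7686°) = 7.646620
C = V + |VC|·bis = (16.7383,-27.6078)
T_A = V + ((C−V)·d_A)·d_A = V + 1.3582·d_A = (21.7104,-21.9595)
T_B = V + ((C−V)·d_B)·d_B = V + 1.3582·d_B = (23.3713,-24.0541)
sweep = 180° − θ = 20.4629°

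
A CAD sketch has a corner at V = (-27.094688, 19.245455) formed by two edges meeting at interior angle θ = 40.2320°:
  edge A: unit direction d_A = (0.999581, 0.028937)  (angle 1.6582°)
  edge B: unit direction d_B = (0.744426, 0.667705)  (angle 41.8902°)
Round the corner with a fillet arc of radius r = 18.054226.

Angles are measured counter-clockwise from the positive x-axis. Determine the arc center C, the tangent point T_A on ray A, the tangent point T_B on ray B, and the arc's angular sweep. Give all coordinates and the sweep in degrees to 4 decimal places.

center=(21.6551,38.7185) T_A=(22.1775,20.6718) T_B=(9.6002,52.1585) sweep=139.7680

bisector direction at 21.7742° = (0.928653,0.370950)
center distance |VC| = r/sin(θ/2) = 18.054226/sin(20.1160°) = 52.495129
C = V + |VC|·bis = (21.6551,38.7185)
T_A = V + ((C−V)·d_A)·d_A = V + 49.2928·d_A = (22.1775,20.6718)
T_B = V + ((C−V)·d_B)·d_B = V + 49.2928·d_B = (9.6002,52.1585)
sweep = 180° − θ = 139.7680°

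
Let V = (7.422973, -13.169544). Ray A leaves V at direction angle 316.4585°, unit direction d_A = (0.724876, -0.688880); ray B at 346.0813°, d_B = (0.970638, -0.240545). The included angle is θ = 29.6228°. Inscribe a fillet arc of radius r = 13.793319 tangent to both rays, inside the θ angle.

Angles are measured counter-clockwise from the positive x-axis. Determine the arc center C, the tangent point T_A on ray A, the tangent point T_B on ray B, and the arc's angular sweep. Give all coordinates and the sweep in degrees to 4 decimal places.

center=(54.7370,-39.1055) T_A=(45.2351,-49.1040) T_B=(58.0549,-25.7172) sweep=150.3772

bisector direction at 331.2699° = (0.876894,-0.480684)
center distance |VC| = r/sin(θ/2) = 13.793319/sin(14.8114°) = 53.956425
C = V + |VC|·bis = (54.7370,-39.1055)
T_A = V + ((C−V)·d_A)·d_A = V + 52.1636·d_A = (45.2351,-49.1040)
T_B = V + ((C−V)·d_B)·d_B = V + 52.1636·d_B = (58.0549,-25.7172)
sweep = 180° − θ = 150.3772°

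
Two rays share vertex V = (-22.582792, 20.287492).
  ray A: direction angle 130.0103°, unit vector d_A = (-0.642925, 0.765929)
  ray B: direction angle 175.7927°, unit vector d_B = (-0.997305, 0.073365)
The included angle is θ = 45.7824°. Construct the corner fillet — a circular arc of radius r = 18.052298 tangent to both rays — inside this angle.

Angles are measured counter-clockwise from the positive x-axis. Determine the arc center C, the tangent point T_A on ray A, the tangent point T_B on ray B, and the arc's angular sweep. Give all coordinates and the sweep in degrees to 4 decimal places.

bisector direction at 152.9015° = (-0.890225,0.455522)
center distance |VC| = r/sin(θ/2) = 18.052298/sin(22.8912°) = 46.409028
C = V + |VC|·bis = (-63.8973,41.4278)
T_A = V + ((C−V)·d_A)·d_A = V + 42.7541·d_A = (-50.0705,53.0341)
T_B = V + ((C−V)·d_B)·d_B = V + 42.7541·d_B = (-65.2217,23.4242)
sweep = 180° − θ = 134.2176°

center=(-63.8973,41.4278) T_A=(-50.0705,53.0341) T_B=(-65.2217,23.4242) sweep=134.2176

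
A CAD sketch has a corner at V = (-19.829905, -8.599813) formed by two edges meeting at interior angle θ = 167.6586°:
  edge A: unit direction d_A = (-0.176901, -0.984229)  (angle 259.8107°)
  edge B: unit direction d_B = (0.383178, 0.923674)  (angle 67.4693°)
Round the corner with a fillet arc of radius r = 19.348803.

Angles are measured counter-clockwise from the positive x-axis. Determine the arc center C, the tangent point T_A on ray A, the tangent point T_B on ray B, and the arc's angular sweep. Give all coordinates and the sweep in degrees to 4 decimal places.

center=(-1.1563,-14.0816) T_A=(-20.2000,-10.6588) T_B=(-19.0283,-6.6675) sweep=12.3414

bisector direction at 343.6400° = (0.959511,-0.281672)
center distance |VC| = r/sin(θ/2) = 19.348803/sin(83.8293°) = 19.461562
C = V + |VC|·bis = (-1.1563,-14.0816)
T_A = V + ((C−V)·d_A)·d_A = V + 2.0919·d_A = (-20.2000,-10.6588)
T_B = V + ((C−V)·d_B)·d_B = V + 2.0919·d_B = (-19.0283,-6.6675)
sweep = 180° − θ = 12.3414°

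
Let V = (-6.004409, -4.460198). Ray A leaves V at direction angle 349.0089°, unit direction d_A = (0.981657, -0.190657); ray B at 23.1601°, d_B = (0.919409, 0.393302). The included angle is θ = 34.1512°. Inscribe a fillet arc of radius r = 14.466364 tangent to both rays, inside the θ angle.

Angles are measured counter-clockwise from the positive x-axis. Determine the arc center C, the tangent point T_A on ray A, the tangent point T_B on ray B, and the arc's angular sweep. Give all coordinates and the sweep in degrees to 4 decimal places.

bisector direction at 6.0845° = (0.994367,0.105995)
center distance |VC| = r/sin(θ/2) = 14.466364/sin(17.0756°) = 49.266775
C = V + |VC|·bis = (42.9848,0.7618)
T_A = V + ((C−V)·d_A)·d_A = V + 47.0950·d_A = (40.2267,-13.4392)
T_B = V + ((C−V)·d_B)·d_B = V + 47.0950·d_B = (37.2952,14.0623)
sweep = 180° − θ = 145.8488°

center=(42.9848,0.7618) T_A=(40.2267,-13.4392) T_B=(37.2952,14.0623) sweep=145.8488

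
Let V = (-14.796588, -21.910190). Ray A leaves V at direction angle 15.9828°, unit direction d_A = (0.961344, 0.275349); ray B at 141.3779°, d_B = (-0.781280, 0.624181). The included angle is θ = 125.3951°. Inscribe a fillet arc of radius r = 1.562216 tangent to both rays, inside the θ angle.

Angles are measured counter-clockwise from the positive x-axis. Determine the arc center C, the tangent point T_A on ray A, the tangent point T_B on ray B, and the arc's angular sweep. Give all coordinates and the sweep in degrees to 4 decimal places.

bisector direction at 78.6804° = (0.196282,0.980547)
center distance |VC| = r/sin(θ/2) = 1.562216/sin(62.6975°) = 1.758069
C = V + |VC|·bis = (-14.4515,-20.1863)
T_A = V + ((C−V)·d_A)·d_A = V + 0.8064·d_A = (-14.0214,-21.6881)
T_B = V + ((C−V)·d_B)·d_B = V + 0.8064·d_B = (-15.4266,-21.4068)
sweep = 180° − θ = 54.6049°

center=(-14.4515,-20.1863) T_A=(-14.0214,-21.6881) T_B=(-15.4266,-21.4068) sweep=54.6049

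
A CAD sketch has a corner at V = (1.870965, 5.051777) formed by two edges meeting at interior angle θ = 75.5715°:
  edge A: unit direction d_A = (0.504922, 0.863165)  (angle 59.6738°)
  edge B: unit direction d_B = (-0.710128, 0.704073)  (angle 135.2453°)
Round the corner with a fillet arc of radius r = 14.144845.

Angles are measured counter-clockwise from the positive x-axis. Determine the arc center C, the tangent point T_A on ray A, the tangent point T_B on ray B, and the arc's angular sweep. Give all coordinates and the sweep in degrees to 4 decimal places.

center=(-1.1262,27.9421) T_A=(11.0832,20.8000) T_B=(-11.0852,17.8974) sweep=104.4285

bisector direction at 97.4595° = (-0.129826,0.991537)
center distance |VC| = r/sin(θ/2) = 14.144845/sin(37.7858°) = 23.085690
C = V + |VC|·bis = (-1.1262,27.9421)
T_A = V + ((C−V)·d_A)·d_A = V + 18.2448·d_A = (11.0832,20.8000)
T_B = V + ((C−V)·d_B)·d_B = V + 18.2448·d_B = (-11.0852,17.8974)
sweep = 180° − θ = 104.4285°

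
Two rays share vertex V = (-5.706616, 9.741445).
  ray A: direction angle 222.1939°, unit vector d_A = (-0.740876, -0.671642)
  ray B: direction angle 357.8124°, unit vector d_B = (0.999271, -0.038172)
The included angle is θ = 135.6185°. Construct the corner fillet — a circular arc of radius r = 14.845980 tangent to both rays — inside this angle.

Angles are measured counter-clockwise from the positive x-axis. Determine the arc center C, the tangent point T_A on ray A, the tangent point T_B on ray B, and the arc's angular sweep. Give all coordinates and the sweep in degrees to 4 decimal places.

bisector direction at 290.0032° = (0.342072,-0.939674)
center distance |VC| = r/sin(θ/2) = 14.845980/sin(67.8093°) = 16.033561
C = V + |VC|·bis = (-0.2220,-5.3249)
T_A = V + ((C−V)·d_A)·d_A = V + 6.0557·d_A = (-10.1932,5.6742)
T_B = V + ((C−V)·d_B)·d_B = V + 6.0557·d_B = (0.3447,9.5103)
sweep = 180° − θ = 44.3815°

center=(-0.2220,-5.3249) T_A=(-10.1932,5.6742) T_B=(0.3447,9.5103) sweep=44.3815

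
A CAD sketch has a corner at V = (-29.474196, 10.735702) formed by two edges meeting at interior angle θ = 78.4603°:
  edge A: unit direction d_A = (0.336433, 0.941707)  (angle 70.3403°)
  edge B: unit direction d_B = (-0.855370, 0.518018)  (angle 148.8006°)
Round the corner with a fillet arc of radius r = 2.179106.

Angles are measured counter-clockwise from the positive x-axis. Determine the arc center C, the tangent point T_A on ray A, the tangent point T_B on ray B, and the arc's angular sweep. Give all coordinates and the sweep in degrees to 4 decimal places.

bisector direction at 109.5705° = (-0.334966,0.942230)
center distance |VC| = r/sin(θ/2) = 2.179106/sin(39.2302°) = 3.445570
C = V + |VC|·bis = (-30.6283,13.9822)
T_A = V + ((C−V)·d_A)·d_A = V + 2.6690·d_A = (-28.5763,13.2491)
T_B = V + ((C−V)·d_B)·d_B = V + 2.6690·d_B = (-31.7572,12.1183)
sweep = 180° − θ = 101.5397°

center=(-30.6283,13.9822) T_A=(-28.5763,13.2491) T_B=(-31.7572,12.1183) sweep=101.5397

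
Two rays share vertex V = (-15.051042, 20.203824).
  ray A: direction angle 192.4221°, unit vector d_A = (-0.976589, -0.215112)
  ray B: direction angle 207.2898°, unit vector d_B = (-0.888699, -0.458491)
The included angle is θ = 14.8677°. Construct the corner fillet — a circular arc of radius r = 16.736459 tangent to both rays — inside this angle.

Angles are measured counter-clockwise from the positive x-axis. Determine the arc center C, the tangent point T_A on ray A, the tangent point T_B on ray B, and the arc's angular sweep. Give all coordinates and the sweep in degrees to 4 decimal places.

center=(-136.7182,-23.7333) T_A=(-140.3184,-7.3886) T_B=(-129.0446,-38.6070) sweep=165.1323

bisector direction at 199.8560° = (-0.940550,-0.339657)
center distance |VC| = r/sin(θ/2) = 16.736459/sin(7.4338°) = 129.357488
C = V + |VC|·bis = (-136.7182,-23.7333)
T_A = V + ((C−V)·d_A)·d_A = V + 128.2702·d_A = (-140.3184,-7.3886)
T_B = V + ((C−V)·d_B)·d_B = V + 128.2702·d_B = (-129.0446,-38.6070)
sweep = 180° − θ = 165.1323°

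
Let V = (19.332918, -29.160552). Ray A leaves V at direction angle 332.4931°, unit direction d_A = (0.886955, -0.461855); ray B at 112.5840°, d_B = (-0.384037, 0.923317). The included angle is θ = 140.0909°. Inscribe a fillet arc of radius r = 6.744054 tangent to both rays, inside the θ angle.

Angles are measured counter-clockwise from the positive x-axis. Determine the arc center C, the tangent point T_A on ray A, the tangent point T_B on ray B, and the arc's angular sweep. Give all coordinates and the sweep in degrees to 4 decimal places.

bisector direction at 42.5386° = (0.736823,0.676086)
center distance |VC| = r/sin(θ/2) = 6.744054/sin(70.0455°) = 7.174803
C = V + |VC|·bis = (24.6195,-24.3098)
T_A = V + ((C−V)·d_A)·d_A = V + 2.4486·d_A = (21.5047,-30.2914)
T_B = V + ((C−V)·d_B)·d_B = V + 2.4486·d_B = (18.3926,-26.8997)
sweep = 180° − θ = 39.9091°

center=(24.6195,-24.3098) T_A=(21.5047,-30.2914) T_B=(18.3926,-26.8997) sweep=39.9091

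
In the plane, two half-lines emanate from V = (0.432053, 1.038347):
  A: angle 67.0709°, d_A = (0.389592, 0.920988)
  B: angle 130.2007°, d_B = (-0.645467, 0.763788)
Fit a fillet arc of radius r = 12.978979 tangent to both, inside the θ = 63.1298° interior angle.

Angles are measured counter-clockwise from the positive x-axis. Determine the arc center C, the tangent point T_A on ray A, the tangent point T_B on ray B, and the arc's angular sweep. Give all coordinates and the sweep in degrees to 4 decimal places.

center=(-3.2909,25.5517) T_A=(8.6626,20.4951) T_B=(-13.2041,17.1741) sweep=116.8702

bisector direction at 98.6358° = (-0.150153,0.988663)
center distance |VC| = r/sin(θ/2) = 12.978979/sin(31.5649°) = 24.794405
C = V + |VC|·bis = (-3.2909,25.5517)
T_A = V + ((C−V)·d_A)·d_A = V + 21.1260·d_A = (8.6626,20.4951)
T_B = V + ((C−V)·d_B)·d_B = V + 21.1260·d_B = (-13.2041,17.1741)
sweep = 180° − θ = 116.8702°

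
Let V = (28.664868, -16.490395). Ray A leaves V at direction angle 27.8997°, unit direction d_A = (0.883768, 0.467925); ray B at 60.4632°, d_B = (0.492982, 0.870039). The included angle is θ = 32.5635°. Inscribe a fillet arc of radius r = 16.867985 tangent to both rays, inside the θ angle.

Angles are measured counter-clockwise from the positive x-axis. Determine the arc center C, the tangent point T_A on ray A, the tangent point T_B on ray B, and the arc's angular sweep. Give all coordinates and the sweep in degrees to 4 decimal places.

center=(71.8115,25.4407) T_A=(79.7045,10.5334) T_B=(57.1357,33.7564) sweep=147.4365

bisector direction at 44.1815° = (0.717136,0.696933)
center distance |VC| = r/sin(θ/2) = 16.867985/sin(16.2817°) = 60.165239
C = V + |VC|·bis = (71.8115,25.4407)
T_A = V + ((C−V)·d_A)·d_A = V + 57.7523·d_A = (79.7045,10.5334)
T_B = V + ((C−V)·d_B)·d_B = V + 57.7523·d_B = (57.1357,33.7564)
sweep = 180° − θ = 147.4365°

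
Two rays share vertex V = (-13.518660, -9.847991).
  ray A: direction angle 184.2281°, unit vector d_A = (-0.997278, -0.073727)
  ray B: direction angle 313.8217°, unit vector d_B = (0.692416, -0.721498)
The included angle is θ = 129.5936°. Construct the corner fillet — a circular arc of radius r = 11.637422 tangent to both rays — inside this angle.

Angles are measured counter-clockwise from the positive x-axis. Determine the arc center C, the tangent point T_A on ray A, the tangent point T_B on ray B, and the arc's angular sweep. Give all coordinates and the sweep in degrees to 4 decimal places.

bisector direction at 249.0249° = (-0.357962,-0.933736)
center distance |VC| = r/sin(θ/2) = 11.637422/sin(64.7968°) = 12.861826
C = V + |VC|·bis = (-18.1227,-21.8575)
T_A = V + ((C−V)·d_A)·d_A = V + 5.4769·d_A = (-18.9807,-10.2518)
T_B = V + ((C−V)·d_B)·d_B = V + 5.4769·d_B = (-9.7263,-13.7996)
sweep = 180° − θ = 50.4064°

center=(-18.1227,-21.8575) T_A=(-18.9807,-10.2518) T_B=(-9.7263,-13.7996) sweep=50.4064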